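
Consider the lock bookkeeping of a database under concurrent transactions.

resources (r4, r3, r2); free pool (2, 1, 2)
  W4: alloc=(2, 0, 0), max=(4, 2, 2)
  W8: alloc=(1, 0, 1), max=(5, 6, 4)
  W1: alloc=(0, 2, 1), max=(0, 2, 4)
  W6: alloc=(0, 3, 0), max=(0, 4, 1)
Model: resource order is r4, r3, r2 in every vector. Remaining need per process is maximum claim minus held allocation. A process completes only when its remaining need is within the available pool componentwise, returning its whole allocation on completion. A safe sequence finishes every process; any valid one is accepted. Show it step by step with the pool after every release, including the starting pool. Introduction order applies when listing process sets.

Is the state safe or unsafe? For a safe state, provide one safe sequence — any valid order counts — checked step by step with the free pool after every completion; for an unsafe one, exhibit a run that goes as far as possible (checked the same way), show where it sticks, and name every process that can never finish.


UNSAFE.
Key observation: no order helps: past W6, W4, the free pool tops out at (4, 4, 2), below what each blocked process needs in r2.
The run W6, W4 cannot be extended any further. Check, step by step:
  pool = (2, 1, 2)
  W6 needs (0, 1, 1) <= (2, 1, 2) -> finishes; pool += (0, 3, 0) = (2, 4, 2)
  W4 needs (2, 2, 2) <= (2, 4, 2) -> finishes; pool += (2, 0, 0) = (4, 4, 2)
  blocked: W8 wants (4, 6, 3), pool (4, 4, 2) — not enough r3 and r2
  blocked: W1 wants (0, 0, 3), pool (4, 4, 2) — not enough r2
Processes that can never finish: W8 and W1.


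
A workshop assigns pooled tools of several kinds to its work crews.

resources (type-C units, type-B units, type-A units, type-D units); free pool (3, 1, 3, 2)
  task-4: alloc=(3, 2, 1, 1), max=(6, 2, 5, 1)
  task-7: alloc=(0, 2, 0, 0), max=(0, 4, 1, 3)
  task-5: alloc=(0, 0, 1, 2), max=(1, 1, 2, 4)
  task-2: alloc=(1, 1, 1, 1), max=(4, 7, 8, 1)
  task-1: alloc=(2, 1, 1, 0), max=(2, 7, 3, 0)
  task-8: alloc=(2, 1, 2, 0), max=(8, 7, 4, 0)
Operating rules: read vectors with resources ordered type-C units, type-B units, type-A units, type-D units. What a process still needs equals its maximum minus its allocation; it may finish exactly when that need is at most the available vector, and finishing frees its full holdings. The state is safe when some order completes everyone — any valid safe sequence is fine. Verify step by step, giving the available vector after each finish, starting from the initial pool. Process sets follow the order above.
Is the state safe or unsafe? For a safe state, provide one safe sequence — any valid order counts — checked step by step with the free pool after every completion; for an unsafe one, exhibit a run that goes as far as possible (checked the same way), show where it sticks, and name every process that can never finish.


UNSAFE — no complete ordering exists.
Key observation: even finishing task-5, task-4, task-7 leaves just (6, 5, 5, 5) free — too little type-B units for any of the remaining processes.
The run task-5, task-4, task-7 cannot be extended any further. Check, step by step:
  pool = (3, 1, 3, 2)
  task-5 needs (1, 1, 1, 2) <= (3, 1, 3, 2) -> finishes; pool += (0, 0, 1, 2) = (3, 1, 4, 4)
  task-4 needs (3, 0, 4, 0) <= (3, 1, 4, 4) -> finishes; pool += (3, 2, 1, 1) = (6, 3, 5, 5)
  task-7 needs (0, 2, 1, 3) <= (6, 3, 5, 5) -> finishes; pool += (0, 2, 0, 0) = (6, 5, 5, 5)
  task-2 still needs (3, 6, 7, 0) but only (6, 5, 5, 5) is free — short on type-B units and type-A units
  task-1 still needs (0, 6, 2, 0) but only (6, 5, 5, 5) is free — short on type-B units
  task-8 still needs (6, 6, 2, 0) but only (6, 5, 5, 5) is free — short on type-B units
Permanently blocked: task-2, task-1 and task-8.


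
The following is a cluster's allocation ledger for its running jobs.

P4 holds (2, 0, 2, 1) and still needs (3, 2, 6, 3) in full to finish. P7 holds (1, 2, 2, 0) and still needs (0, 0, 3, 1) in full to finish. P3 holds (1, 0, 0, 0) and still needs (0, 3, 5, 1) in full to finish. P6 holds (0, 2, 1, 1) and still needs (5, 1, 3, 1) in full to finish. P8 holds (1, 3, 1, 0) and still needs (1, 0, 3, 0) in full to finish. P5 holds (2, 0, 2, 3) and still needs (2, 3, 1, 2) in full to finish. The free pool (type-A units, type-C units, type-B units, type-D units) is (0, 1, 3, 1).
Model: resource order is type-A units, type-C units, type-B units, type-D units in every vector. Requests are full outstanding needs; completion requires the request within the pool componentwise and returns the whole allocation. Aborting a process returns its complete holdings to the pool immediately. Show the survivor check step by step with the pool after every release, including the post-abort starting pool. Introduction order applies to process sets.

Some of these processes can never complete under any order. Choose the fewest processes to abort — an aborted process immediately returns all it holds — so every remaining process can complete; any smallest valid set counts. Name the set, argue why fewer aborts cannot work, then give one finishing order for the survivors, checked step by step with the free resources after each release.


The answer: abort P4.
Key observation: P5 was stuck for good until P4 gave back (2, 0, 2, 1); in the order shown it finishes at step 3.
No smaller set exists: with zero aborts the deadlock remains.
The survivors complete as P7, P3, P5, P8, P6. Step-by-step check (starting from the post-abort pool):
  pool = (2, 1, 5, 2)
  run P7 (needs (0, 0, 3, 1), free (2, 1, 5, 2)); after release of (1, 2, 2, 0) the pool is (3, 3, 7, 2)
  run P3 (needs (0, 3, 5, 1), free (3, 3, 7, 2)); after release of (1, 0, 0, 0) the pool is (4, 3, 7, 2)
  run P5 (needs (2, 3, 1, 2), free (4, 3, 7, 2)); after release of (2, 0, 2, 3) the pool is (6, 3, 9, 5)
  run P8 (needs (1, 0, 3, 0), free (6, 3, 9, 5)); after release of (1, 3, 1, 0) the pool is (7, 6, 10, 5)
  run P6 (needs (5, 1, 3, 1), free (7, 6, 10, 5)); after release of (0, 2, 1, 1) the pool is (7, 8, 11, 6)


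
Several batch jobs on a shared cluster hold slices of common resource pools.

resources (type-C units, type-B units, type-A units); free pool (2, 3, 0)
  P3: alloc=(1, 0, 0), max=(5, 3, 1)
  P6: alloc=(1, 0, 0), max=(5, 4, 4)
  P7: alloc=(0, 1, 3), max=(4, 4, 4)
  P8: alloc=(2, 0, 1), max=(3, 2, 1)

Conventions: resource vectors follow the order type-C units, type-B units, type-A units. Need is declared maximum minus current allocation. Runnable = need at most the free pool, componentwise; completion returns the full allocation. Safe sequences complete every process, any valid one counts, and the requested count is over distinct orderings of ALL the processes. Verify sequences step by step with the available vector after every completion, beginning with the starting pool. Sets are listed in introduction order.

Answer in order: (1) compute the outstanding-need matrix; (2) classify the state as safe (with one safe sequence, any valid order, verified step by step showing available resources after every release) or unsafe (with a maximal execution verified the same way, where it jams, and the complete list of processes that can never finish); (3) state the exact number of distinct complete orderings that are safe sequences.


(1) Outstanding need per process (order type-C units, type-B units, type-A units):
  P3: (4, 3, 1)
  P6: (4, 4, 4)
  P7: (4, 3, 1)
  P8: (1, 2, 0)
(2) SAFE. One safe sequence: P8, P7, P3, P6.
Key observation: at P7 the run first touches a limit — (4, 3, 1) against (4, 3, 1), exact on a resource it actually requests.
Step-by-step check:
  pool = (2, 3, 0)
  P8 needs (1, 2, 0) <= (2, 3, 0) -> finishes; pool += (2, 0, 1) = (4, 3, 1)
  P7 needs (4, 3, 1) <= (4, 3, 1) -> finishes; pool += (0, 1, 3) = (4, 4, 4)
  P3 needs (4, 3, 1) <= (4, 4, 4) -> finishes; pool += (1, 0, 0) = (5, 4, 4)
  P6 needs (4, 4, 4) <= (5, 4, 4) -> finishes; pool += (1, 0, 0) = (6, 4, 4)
(3) Exactly 3 of the possible complete orderings are safe sequences.


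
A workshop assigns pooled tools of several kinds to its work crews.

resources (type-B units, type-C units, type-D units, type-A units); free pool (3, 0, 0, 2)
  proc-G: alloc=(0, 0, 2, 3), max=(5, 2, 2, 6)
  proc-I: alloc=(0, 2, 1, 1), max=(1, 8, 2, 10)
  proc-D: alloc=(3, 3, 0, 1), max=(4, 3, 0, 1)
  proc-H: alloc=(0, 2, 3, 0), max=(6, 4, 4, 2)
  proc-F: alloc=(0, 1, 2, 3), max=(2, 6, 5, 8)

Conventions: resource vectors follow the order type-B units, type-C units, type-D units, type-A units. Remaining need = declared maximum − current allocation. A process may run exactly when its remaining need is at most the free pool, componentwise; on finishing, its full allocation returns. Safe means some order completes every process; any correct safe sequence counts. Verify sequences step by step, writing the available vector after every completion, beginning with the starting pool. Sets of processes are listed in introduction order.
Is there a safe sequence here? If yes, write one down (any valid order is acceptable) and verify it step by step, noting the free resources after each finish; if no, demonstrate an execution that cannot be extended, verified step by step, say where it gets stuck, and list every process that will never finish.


SAFE — a valid safe sequence is proc-D, proc-G, proc-H, proc-F, proc-I.
Key observation: at proc-G the run first touches a limit — (5, 2, 0, 3) against (6, 3, 0, 3), exact on a resource it actually requests.
Check, step by step:
  pool = (3, 0, 0, 2)
  run proc-D (needs (1, 0, 0, 0), free (3, 0, 0, 2)); after release of (3, 3, 0, 1) the pool is (6, 3, 0, 3)
  run proc-G (needs (5, 2, 0, 3), free (6, 3, 0, 3)); after release of (0, 0, 2, 3) the pool is (6, 3, 2, 6)
  run proc-H (needs (6, 2, 1, 2), free (6, 3, 2, 6)); after release of (0, 2, 3, 0) the pool is (6, 5, 5, 6)
  run proc-F (needs (2, 5, 3, 5), free (6, 5, 5, 6)); after release of (0, 1, 2, 3) the pool is (6, 6, 7, 9)
  run proc-I (needs (1, 6, 1, 9), free (6, 6, 7, 9)); after release of (0, 2, 1, 1) the pool is (6, 8, 8, 10)


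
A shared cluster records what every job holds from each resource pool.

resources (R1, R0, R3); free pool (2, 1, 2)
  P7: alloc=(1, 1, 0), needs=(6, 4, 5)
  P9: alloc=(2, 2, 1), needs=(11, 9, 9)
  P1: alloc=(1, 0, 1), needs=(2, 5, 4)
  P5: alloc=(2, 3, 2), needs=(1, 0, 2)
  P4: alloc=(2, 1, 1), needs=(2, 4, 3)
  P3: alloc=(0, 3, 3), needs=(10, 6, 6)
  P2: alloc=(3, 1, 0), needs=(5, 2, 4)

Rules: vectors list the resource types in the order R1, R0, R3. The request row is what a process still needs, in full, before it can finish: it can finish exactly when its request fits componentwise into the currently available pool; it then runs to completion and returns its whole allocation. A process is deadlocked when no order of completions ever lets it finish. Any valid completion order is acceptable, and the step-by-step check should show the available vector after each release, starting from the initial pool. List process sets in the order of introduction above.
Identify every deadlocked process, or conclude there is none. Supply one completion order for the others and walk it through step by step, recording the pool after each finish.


The deadlocked set is empty.
Key observation: starting with P5, each completion frees enough for the next — no one is permanently blocked.
The rest can finish in the order P5, P4, P2, P1, P3, P7, P9. Check, step by step:
  pool = (2, 1, 2)
  P5: need (1, 0, 2) fits (2, 1, 2); releases (2, 3, 2), pool now (4, 4, 4)
  P4: need (2, 4, 3) fits (4, 4, 4); releases (2, 1, 1), pool now (6, 5, 5)
  P2: need (5, 2, 4) fits (6, 5, 5); releases (3, 1, 0), pool now (9, 6, 5)
  P1: need (2, 5, 4) fits (9, 6, 5); releases (1, 0, 1), pool now (10, 6, 6)
  P3: need (10, 6, 6) fits (10, 6, 6); releases (0, 3, 3), pool now (10, 9, 9)
  P7: need (6, 4, 5) fits (10, 9, 9); releases (1, 1, 0), pool now (11, 10, 9)
  P9: need (11, 9, 9) fits (11, 10, 9); releases (2, 2, 1), pool now (13, 12, 10)


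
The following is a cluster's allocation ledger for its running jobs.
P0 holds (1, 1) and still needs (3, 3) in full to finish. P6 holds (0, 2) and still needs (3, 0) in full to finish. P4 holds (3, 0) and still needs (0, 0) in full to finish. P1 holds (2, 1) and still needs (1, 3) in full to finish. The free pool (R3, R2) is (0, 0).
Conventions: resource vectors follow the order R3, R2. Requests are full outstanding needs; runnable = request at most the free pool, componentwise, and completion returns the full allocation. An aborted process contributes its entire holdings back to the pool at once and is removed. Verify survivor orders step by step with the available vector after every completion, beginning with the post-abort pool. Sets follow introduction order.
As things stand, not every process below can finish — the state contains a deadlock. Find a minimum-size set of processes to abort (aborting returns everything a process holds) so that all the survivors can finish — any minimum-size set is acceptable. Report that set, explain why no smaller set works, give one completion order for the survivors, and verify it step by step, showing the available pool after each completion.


The answer: abort P0.
Key observation: P1 was stuck for good until P0 gave back (1, 1); in the order shown it finishes at step 3.
Why nothing smaller works: aborting no one leaves the state deadlocked as given.
One survivor order: P4, P6, P1. Verifying each step (post-abort pool first):
  pool = (1, 1)
  P4 needs (0, 0) <= (1, 1) -> finishes; pool += (3, 0) = (4, 1)
  P6 needs (3, 0) <= (4, 1) -> finishes; pool += (0, 2) = (4, 3)
  P1 needs (1, 3) <= (4, 3) -> finishes; pool += (2, 1) = (6, 4)


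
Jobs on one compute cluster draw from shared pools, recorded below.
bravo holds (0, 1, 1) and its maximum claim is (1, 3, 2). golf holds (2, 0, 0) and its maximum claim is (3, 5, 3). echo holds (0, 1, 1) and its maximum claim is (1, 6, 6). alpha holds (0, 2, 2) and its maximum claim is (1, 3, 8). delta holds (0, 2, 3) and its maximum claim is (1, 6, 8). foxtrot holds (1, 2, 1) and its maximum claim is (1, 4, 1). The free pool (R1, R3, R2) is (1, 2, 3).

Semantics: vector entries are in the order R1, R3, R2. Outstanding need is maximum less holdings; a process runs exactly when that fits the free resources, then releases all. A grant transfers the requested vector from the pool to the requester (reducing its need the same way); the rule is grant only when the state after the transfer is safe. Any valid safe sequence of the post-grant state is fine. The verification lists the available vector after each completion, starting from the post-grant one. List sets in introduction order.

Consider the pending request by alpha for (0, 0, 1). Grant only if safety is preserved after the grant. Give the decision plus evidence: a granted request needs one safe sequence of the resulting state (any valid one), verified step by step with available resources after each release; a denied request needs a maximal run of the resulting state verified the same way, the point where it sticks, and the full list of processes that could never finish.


DENY. Granting would leave the state unsafe.
Key observation: after bravo, foxtrot, golf complete, (4, 5, 4) is the best the pool ever gets, yet each leftover process wants more R2.
Pretend the grant happened; the run bravo, foxtrot, golf goes as far as possible. Check, step by step:
  pool = (1, 2, 2)
  bravo needs (1, 2, 1) <= (1, 2, 2) -> finishes; pool += (0, 1, 1) = (1, 3, 3)
  foxtrot needs (0, 2, 0) <= (1, 3, 3) -> finishes; pool += (1, 2, 1) = (2, 5, 4)
  golf needs (1, 5, 3) <= (2, 5, 4) -> finishes; pool += (2, 0, 0) = (4, 5, 4)
  echo still needs (1, 5, 5) but only (4, 5, 4) is free — short on R2
  alpha still needs (1, 1, 5) but only (4, 5, 4) is free — short on R2
  delta still needs (1, 4, 5) but only (4, 5, 4) is free — short on R2
Processes that could never finish after the grant: echo, alpha and delta.


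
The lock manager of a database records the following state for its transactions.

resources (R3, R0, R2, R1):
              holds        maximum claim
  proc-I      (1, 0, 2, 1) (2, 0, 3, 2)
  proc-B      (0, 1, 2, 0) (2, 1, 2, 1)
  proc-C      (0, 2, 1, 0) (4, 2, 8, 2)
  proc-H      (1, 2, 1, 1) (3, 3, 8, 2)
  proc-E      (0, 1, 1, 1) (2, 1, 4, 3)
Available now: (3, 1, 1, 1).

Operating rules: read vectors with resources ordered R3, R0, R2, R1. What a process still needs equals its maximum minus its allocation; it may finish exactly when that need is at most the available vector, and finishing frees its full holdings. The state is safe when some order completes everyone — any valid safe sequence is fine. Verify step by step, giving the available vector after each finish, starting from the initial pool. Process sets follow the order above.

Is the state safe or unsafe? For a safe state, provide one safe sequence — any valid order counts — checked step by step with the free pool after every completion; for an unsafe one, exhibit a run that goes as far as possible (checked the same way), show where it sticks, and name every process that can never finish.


UNSAFE.
Key observation: even finishing proc-I, proc-E, proc-B leaves just (4, 3, 6, 3) free — too little R2 for any of the remaining processes.
A maximal execution: proc-I, proc-E, proc-B — then nothing else fits. Step-by-step check:
  pool = (3, 1, 1, 1)
  run proc-I (needs (1, 0, 1, 1), free (3, 1, 1, 1)); after release of (1, 0, 2, 1) the pool is (4, 1, 3, 2)
  run proc-E (needs (2, 0, 3, 2), free (4, 1, 3, 2)); after release of (0, 1, 1, 1) the pool is (4, 2, 4, 3)
  run proc-B (needs (2, 0, 0, 1), free (4, 2, 4, 3)); after release of (0, 1, 2, 0) the pool is (4, 3, 6, 3)
  proc-C still needs (4, 0, 7, 2) but only (4, 3, 6, 3) is free — short on R2
  proc-H still needs (2, 1, 7, 1) but only (4, 3, 6, 3) is free — short on R2
Processes that can never finish: proc-C and proc-H.


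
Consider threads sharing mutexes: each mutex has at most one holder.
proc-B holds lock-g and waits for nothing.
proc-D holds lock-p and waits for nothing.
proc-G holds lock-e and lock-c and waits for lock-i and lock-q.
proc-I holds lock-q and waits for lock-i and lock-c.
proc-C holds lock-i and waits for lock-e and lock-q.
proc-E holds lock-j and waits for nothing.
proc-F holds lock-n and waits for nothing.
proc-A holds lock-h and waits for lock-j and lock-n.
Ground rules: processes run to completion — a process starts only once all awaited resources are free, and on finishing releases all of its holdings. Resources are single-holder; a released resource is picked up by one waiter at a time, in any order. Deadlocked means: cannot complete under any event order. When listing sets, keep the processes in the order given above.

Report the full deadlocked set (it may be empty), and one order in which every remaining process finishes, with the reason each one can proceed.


Deadlocked: proc-G, proc-I and proc-C.
Key observation: the knot is the closed ring of waits proc-G -> proc-I -> proc-G; proc-C is caught in further circular waits.
The rest can finish in the order proc-D, proc-F, proc-E, proc-A, proc-B.
Walking it through:
  proc-D waits on nothing -> runs at once and releases lock-p
  proc-F waits on nothing -> runs at once and releases lock-n
  proc-E waits on nothing -> runs at once and releases lock-j
  run proc-A (all its waits — lock-j and lock-n — are resolved); releases lock-h
  proc-B waits on nothing -> runs at once and releases lock-g


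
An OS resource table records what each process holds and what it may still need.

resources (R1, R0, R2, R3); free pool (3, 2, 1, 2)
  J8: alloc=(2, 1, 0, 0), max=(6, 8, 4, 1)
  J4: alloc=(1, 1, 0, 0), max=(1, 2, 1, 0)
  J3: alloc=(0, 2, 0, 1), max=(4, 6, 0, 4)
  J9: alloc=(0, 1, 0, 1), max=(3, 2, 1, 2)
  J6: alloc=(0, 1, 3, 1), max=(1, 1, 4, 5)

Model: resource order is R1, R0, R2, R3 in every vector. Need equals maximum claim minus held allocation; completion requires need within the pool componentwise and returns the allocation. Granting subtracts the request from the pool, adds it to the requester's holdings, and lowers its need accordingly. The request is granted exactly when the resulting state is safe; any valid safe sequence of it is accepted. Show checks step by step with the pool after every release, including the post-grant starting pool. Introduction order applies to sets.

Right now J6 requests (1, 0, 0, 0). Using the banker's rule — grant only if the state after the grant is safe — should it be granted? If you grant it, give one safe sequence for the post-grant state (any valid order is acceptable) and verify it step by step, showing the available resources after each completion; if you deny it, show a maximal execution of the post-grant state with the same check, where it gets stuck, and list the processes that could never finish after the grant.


DENY: after the grant no complete ordering would exist.
Key observation: after J4, J9 the pool peaks at (3, 4, 1, 3), and each blocked process is short somewhere: J8 on R1, R0, R2; J3 on R1; J6 on R3.
On the post-grant state, J4, J9 is a maximal run — nothing extends it. Check, step by step:
  pool = (2, 2, 1, 2)
  run J4 (needs (0, 1, 1, 0), free (2, 2, 1, 2)); after release of (1, 1, 0, 0) the pool is (3, 3, 1, 2)
  run J9 (needs (3, 1, 1, 1), free (3, 3, 1, 2)); after release of (0, 1, 0, 1) the pool is (3, 4, 1, 3)
  blocked: J8 wants (4, 7, 4, 1), pool (3, 4, 1, 3) — not enough R1, R0 and R2
  blocked: J3 wants (4, 4, 0, 3), pool (3, 4, 1, 3) — not enough R1
  blocked: J6 wants (0, 0, 1, 4), pool (3, 4, 1, 3) — not enough R3
Post-grant, the permanently blocked set is J8, J3 and J6.


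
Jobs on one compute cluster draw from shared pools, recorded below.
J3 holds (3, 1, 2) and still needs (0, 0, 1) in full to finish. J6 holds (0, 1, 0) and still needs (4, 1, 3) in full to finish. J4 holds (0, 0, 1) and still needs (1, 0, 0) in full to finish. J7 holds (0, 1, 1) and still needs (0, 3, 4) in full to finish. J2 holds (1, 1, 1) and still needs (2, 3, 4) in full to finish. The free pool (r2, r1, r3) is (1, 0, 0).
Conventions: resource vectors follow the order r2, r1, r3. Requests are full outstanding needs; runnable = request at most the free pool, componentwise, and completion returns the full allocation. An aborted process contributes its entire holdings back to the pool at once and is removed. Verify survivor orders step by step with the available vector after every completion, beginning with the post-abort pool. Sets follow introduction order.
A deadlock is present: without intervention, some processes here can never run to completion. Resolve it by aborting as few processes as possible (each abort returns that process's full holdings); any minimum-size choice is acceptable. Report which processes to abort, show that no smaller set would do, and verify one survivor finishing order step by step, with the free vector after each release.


Minimum abort set: J7.
Key observation: before aborting J7, J2 was permanently blocked — no order could ever run it; afterwards it completes at step 4.
Minimality: the empty abort set fails — the state is deadlocked as it stands.
The survivors complete as J3, J6, J4, J2. Verifying each step (starting from the post-abort pool):
  pool = (1, 1, 1)
  run J3 (needs (0, 0, 1), free (1, 1, 1)); after release of (3, 1, 2) the pool is (4, 2, 3)
  run J6 (needs (4, 1, 3), free (4, 2, 3)); after release of (0, 1, 0) the pool is (4, 3, 3)
  run J4 (needs (1, 0, 0), free (4, 3, 3)); after release of (0, 0, 1) the pool is (4, 3, 4)
  run J2 (needs (2, 3, 4), free (4, 3, 4)); after release of (1, 1, 1) the pool is (5, 4, 5)


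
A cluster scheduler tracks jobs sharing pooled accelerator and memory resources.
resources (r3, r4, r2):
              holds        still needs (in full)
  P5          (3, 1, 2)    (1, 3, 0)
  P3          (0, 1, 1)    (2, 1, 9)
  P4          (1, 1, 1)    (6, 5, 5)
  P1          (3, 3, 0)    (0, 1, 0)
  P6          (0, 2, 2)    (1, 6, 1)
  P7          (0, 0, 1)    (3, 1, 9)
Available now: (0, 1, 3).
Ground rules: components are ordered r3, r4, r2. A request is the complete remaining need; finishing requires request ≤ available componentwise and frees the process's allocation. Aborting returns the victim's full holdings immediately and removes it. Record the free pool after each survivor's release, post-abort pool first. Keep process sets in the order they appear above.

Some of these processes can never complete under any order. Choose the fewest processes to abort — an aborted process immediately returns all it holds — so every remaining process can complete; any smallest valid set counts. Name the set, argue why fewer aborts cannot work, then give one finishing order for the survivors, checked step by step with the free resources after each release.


Abort P7.
Key observation: P3 could never have finished before the abort; with (0, 0, 1) returned by P7, it fits at step 5.
Minimality: the empty abort set fails — the state is deadlocked as it stands.
Survivors finish in the order: P1, P5, P4, P6, P3. Check, step by step (pool after the aborts first):
  pool = (0, 1, 4)
  P1 needs (0, 1, 0) <= (0, 1, 4) -> finishes; pool += (3, 3, 0) = (3, 4, 4)
  P5 needs (1, 3, 0) <= (3, 4, 4) -> finishes; pool += (3, 1, 2) = (6, 5, 6)
  P4 needs (6, 5, 5) <= (6, 5, 6) -> finishes; pool += (1, 1, 1) = (7, 6, 7)
  P6 needs (1, 6, 1) <= (7, 6, 7) -> finishes; pool += (0, 2, 2) = (7, 8, 9)
  P3 needs (2, 1, 9) <= (7, 8, 9) -> finishes; pool += (0, 1, 1) = (7, 9, 10)


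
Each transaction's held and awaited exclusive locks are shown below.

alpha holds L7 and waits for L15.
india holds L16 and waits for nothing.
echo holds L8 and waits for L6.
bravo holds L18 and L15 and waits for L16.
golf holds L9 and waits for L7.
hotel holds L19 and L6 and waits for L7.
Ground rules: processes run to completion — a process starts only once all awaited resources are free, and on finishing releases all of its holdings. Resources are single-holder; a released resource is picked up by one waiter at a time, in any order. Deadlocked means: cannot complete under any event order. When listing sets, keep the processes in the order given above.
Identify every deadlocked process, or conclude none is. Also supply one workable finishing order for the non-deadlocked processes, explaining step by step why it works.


Nothing here is deadlocked.
Key observation: although several processes wait, no cycle exists — each chain bottoms out at a free runner.
One completion order for the rest: india, bravo, alpha, golf, hotel, echo.
Verifying each step:
  run india (it waits on nothing); releases L16
  bravo: everything it awaited (L16) is free; runs, freeing L18 and L15
  alpha: everything it awaited (L15) is free; runs, freeing L7
  golf: everything it awaited (L7) is free; runs, freeing L9
  hotel: everything it awaited (L7) is free; runs, freeing L19 and L6
  echo: everything it awaited (L6) is free; runs, freeing L8


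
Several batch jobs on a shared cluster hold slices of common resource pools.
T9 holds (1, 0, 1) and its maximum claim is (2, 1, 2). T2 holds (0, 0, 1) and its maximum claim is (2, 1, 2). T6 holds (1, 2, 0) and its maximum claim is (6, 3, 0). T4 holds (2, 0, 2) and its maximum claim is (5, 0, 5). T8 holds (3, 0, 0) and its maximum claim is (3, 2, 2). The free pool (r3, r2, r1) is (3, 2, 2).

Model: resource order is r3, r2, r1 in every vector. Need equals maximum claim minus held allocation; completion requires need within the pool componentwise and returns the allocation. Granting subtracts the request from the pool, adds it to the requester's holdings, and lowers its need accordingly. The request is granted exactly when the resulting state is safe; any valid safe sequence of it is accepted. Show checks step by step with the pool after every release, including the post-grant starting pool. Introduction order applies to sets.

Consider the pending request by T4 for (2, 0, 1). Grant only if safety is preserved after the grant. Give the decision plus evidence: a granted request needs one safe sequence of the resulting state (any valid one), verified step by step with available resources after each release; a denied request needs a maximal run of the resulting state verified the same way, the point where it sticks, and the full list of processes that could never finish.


GRANT. The post-grant state is safe; one safe sequence: T9, T8, T4, T6, T2.
Key observation: the transfer keeps a workable pool ((1, 2, 1)); T9 starts the safe sequence.
Step-by-step check of the post-grant state:
  pool = (1, 2, 1)
  T9: need (1, 1, 1) fits (1, 2, 1); releases (1, 0, 1), pool now (2, 2, 2)
  T8: need (0, 2, 2) fits (2, 2, 2); releases (3, 0, 0), pool now (5, 2, 2)
  T4: need (1, 0, 2) fits (5, 2, 2); releases (4, 0, 3), pool now (9, 2, 5)
  T6: need (5, 1, 0) fits (9, 2, 5); releases (1, 2, 0), pool now (10, 4, 5)
  T2: need (2, 1, 1) fits (10, 4, 5); releases (0, 0, 1), pool now (10, 4, 6)


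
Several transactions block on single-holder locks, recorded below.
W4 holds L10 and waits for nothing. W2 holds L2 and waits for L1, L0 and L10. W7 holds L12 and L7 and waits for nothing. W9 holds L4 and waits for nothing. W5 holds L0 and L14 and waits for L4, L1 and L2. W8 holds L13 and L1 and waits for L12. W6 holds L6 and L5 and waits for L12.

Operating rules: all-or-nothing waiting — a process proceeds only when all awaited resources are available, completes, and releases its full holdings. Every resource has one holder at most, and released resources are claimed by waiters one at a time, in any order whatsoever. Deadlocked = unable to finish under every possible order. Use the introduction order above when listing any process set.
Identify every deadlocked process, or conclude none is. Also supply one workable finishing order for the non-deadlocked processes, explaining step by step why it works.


The deadlocked set is W2 and W5.
Key observation: W2 -> W5 -> W2 is a circular wait — nothing in it can go first; no other process is dragged down with it.
A valid finishing order for the others: W9, W4, W7, W8, W6.
Check, step by step:
  run W9 (it waits on nothing); releases L4
  run W4 (it waits on nothing); releases L10
  run W7 (it waits on nothing); releases L12 and L7
  W8: everything it awaited (L12) is free; runs, freeing L13 and L1
  W6: everything it awaited (L12) is free; runs, freeing L6 and L5


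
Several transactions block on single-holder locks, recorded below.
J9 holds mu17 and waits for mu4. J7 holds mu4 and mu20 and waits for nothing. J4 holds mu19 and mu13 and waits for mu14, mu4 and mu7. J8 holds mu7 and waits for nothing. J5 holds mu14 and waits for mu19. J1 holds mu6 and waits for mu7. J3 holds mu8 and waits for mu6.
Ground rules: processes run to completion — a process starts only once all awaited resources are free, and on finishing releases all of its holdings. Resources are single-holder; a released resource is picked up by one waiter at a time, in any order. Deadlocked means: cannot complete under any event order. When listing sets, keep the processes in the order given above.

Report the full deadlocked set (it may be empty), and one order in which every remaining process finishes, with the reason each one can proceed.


Deadlocked set: J4 and J5.
Key observation: nobody on the ring J4 -> J5 -> J4 can start until another member finishes, which never happens; no other process is dragged down with it.
One completion order for the rest: J8, J7, J9, J1, J3.
Walking it through:
  run J8 (it waits on nothing); releases mu7
  run J7 (it waits on nothing); releases mu4 and mu20
  J9 waits on mu4 — all released -> runs and releases mu17
  J1 waits on mu7 — all released -> runs and releases mu6
  J3 waits on mu6 — all released -> runs and releases mu8


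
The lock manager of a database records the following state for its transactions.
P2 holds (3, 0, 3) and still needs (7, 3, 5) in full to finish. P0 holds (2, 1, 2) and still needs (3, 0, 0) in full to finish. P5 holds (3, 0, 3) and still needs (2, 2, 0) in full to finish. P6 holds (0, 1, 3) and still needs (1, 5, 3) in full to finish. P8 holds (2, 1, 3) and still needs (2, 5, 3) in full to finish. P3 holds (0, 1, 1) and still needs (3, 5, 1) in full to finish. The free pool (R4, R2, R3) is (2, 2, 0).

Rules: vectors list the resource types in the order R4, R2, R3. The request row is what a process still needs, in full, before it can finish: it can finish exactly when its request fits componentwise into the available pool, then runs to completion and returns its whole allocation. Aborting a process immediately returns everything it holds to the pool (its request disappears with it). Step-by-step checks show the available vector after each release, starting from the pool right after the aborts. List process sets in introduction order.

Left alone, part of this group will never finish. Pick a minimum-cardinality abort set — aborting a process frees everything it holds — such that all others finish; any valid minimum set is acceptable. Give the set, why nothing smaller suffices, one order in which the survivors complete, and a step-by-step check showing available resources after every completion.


The answer: abort P6 and P3.
Key observation: P8 could never have finished before the abort; with (0, 2, 4) returned by P6 and P3, it fits at step 4.
No one abort is enough; case by case: P2 alone leaves P6 blocked (short on R2); P0 alone leaves P6 blocked (short on R2); P5 alone leaves P6 blocked (short on R2); P6 alone leaves P8 blocked (short on R2); P8 alone leaves P6 blocked (short on R2); P3 alone leaves P6 blocked (short on R2).
The survivors complete as P5, P0, P2, P8. Walking it through (starting from the post-abort pool):
  pool = (2, 4, 4)
  P5: need (2, 2, 0) fits (2, 4, 4); releases (3, 0, 3), pool now (5, 4, 7)
  P0: need (3, 0, 0) fits (5, 4, 7); releases (2, 1, 2), pool now (7, 5, 9)
  P2: need (7, 3, 5) fits (7, 5, 9); releases (3, 0, 3), pool now (10, 5, 12)
  P8: need (2, 5, 3) fits (10, 5, 12); releases (2, 1, 3), pool now (12, 6, 15)


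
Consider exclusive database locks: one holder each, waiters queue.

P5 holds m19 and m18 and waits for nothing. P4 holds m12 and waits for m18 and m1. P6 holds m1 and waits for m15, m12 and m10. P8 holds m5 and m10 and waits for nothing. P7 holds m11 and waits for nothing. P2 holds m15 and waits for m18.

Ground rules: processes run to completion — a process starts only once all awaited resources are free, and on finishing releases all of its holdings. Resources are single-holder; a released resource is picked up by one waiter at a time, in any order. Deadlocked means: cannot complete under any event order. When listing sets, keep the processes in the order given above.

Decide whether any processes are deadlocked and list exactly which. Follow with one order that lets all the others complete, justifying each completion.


Deadlocked: P4 and P6.
Key observation: nobody on the ring P4 -> P6 -> P4 can start until another member finishes, which never happens; no other process is dragged down with it.
One completion order for the rest: P5, P8, P2, P7.
Verifying each step:
  run P5 (it waits on nothing); releases m19 and m18
  run P8 (it waits on nothing); releases m5 and m10
  run P2 (all its waits — m18 — are resolved); releases m15
  run P7 (it waits on nothing); releases m11


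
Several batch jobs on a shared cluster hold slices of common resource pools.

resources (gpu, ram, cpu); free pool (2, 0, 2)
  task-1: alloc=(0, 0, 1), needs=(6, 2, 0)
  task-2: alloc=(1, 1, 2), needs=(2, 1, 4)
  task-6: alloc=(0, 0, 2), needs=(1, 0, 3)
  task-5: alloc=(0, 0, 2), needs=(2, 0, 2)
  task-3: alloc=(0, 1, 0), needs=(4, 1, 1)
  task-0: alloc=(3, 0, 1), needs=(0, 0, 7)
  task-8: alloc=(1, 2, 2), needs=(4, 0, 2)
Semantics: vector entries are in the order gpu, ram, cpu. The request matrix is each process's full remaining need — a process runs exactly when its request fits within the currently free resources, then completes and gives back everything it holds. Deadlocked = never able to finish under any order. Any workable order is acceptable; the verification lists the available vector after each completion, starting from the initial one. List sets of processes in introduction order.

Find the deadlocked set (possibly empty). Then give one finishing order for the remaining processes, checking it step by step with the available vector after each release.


The deadlocked set is task-1, task-2, task-3, task-0 and task-8.
Key observation: after task-5, task-6 the pool peaks at (2, 0, 6), and each blocked process is short somewhere: task-1 on gpu, ram; task-2 on ram; task-3 on gpu, ram; task-0 on cpu; task-8 on gpu.
The rest can finish in the order task-5, task-6. Walking it through:
  pool = (2, 0, 2)
  run task-5 (needs (2, 0, 2), free (2, 0, 2)); after release of (0, 0, 2) the pool is (2, 0, 4)
  run task-6 (needs (1, 0, 3), free (2, 0, 4)); after release of (0, 0, 2) the pool is (2, 0, 6)
None of the blocked processes ever fits:
  task-1 still needs (6, 2, 0) but only (2, 0, 6) is free — short on gpu and ram
  task-2 still needs (2, 1, 4) but only (2, 0, 6) is free — short on ram
  task-3 still needs (4, 1, 1) but only (2, 0, 6) is free — short on gpu and ram
  task-0 still needs (0, 0, 7) but only (2, 0, 6) is free — short on cpu
  task-8 still needs (4, 0, 2) but only (2, 0, 6) is free — short on gpu


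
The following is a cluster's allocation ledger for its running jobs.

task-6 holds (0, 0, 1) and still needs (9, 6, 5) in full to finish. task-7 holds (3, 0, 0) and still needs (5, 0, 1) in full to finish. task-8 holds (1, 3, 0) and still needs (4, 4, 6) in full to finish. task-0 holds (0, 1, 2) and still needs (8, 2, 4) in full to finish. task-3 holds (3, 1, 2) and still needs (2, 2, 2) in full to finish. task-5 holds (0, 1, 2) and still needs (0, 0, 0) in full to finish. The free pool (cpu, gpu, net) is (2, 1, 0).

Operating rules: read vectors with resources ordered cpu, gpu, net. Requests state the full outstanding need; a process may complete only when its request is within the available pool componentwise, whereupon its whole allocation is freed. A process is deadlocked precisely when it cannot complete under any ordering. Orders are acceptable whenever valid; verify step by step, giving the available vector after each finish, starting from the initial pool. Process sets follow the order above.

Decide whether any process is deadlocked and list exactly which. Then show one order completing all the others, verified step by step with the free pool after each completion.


The deadlocked set is empty.
Key observation: there is always a runnable process — task-5 first — so the state unwinds completely.
One completion order for the rest: task-5, task-3, task-7, task-0, task-8, task-6. Verifying each step:
  pool = (2, 1, 0)
  task-5: need (0, 0, 0) fits (2, 1, 0); releases (0, 1, 2), pool now (2, 2, 2)
  task-3: need (2, 2, 2) fits (2, 2, 2); releases (3, 1, 2), pool now (5, 3, 4)
  task-7: need (5, 0, 1) fits (5, 3, 4); releases (3, 0, 0), pool now (8, 3, 4)
  task-0: need (8, 2, 4) fits (8, 3, 4); releases (0, 1, 2), pool now (8, 4, 6)
  task-8: need (4, 4, 6) fits (8, 4, 6); releases (1, 3, 0), pool now (9, 7, 6)
  task-6: need (9, 6, 5) fits (9, 7, 6); releases (0, 0, 1), pool now (9, 7, 7)


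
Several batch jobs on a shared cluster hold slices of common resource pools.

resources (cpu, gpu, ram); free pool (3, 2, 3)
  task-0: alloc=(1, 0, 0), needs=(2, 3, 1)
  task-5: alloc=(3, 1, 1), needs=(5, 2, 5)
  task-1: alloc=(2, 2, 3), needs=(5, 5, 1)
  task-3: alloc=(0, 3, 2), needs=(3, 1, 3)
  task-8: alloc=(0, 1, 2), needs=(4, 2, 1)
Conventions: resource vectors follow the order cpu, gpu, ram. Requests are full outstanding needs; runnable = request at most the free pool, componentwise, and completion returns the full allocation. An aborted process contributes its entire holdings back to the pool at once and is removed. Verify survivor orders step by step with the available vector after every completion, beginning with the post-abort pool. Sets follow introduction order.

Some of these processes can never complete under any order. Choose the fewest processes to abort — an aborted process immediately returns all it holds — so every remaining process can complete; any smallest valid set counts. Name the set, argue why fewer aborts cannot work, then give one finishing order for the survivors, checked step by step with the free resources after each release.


Abort task-5.
Key observation: before aborting task-5, task-1 was permanently blocked — no order could ever run it; afterwards it completes at step 3.
Minimality: the empty abort set fails — the state is deadlocked as it stands.
Survivors finish in the order: task-3, task-8, task-1, task-0. Walking it through (pool after the aborts first):
  pool = (6, 3, 4)
  run task-3 (needs (3, 1, 3), free (6, 3, 4)); after release of (0, 3, 2) the pool is (6, 6, 6)
  run task-8 (needs (4, 2, 1), free (6, 6, 6)); after release of (0, 1, 2) the pool is (6, 7, 8)
  run task-1 (needs (5, 5, 1), free (6, 7, 8)); after release of (2, 2, 3) the pool is (8, 9, 11)
  run task-0 (needs (2, 3, 1), free (8, 9, 11)); after release of (1, 0, 0) the pool is (9, 9, 11)
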